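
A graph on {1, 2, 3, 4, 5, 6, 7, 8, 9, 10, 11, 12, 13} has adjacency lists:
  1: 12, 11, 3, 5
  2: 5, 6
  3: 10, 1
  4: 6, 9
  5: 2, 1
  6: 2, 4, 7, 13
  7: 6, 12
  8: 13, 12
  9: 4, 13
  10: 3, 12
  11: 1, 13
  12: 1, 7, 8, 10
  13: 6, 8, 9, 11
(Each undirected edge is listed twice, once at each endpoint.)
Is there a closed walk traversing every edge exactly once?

Degrees: 1:4, 2:2, 3:2, 4:2, 5:2, 6:4, 7:2, 8:2, 9:2, 10:2, 11:2, 12:4, 13:4
All degrees are even and the non-isolated vertices are connected — an Eulerian circuit exists.

Yes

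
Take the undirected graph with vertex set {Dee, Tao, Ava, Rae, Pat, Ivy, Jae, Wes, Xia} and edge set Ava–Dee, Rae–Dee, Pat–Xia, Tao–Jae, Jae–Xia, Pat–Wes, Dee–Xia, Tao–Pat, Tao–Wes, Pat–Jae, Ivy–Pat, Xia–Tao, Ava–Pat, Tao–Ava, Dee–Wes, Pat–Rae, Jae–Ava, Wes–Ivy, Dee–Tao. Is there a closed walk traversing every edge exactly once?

Degrees: Dee:5, Tao:6, Ava:4, Rae:2, Pat:7, Ivy:2, Jae:4, Wes:4, Xia:4
Vertices with odd degree: Dee, Pat. An Eulerian circuit requires all degrees even.

No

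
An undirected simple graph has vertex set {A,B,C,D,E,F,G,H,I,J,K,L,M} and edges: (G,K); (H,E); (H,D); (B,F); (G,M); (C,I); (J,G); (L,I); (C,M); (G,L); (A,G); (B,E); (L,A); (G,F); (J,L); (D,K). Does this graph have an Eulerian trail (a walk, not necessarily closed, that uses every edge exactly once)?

Degrees: A:2, B:2, C:2, D:2, E:2, F:2, G:6, H:2, I:2, J:2, K:2, L:4, M:2
Odd-degree vertices: none (0 total).
The non-isolated vertices are connected and exactly 0 have odd degree, so an Eulerian trail exists.

Yes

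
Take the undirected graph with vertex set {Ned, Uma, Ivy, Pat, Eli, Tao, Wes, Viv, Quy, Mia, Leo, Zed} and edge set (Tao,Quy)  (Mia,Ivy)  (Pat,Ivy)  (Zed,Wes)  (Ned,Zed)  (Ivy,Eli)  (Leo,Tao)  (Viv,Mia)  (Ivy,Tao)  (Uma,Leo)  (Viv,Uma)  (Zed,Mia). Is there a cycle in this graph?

The graph has 12 vertices, 12 edges, and 1 connected component.
Since 12 > 12 - 1, a cycle must exist; for instance Mia-Viv-Uma-Leo-Tao-Ivy-Mia.

Yes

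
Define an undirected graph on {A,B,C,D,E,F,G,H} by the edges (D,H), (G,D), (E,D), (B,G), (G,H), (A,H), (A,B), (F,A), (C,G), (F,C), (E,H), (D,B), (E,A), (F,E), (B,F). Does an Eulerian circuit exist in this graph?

Degrees: A:4, B:4, C:2, D:4, E:4, F:4, G:4, H:4
All degrees are even and the non-isolated vertices are connected — an Eulerian circuit exists.

Yes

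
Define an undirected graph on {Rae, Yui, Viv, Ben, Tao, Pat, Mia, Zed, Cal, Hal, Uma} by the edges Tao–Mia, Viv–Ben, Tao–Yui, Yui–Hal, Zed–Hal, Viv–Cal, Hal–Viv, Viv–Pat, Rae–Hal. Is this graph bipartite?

Yes

Color {Ben, Tao, Pat, Cal, Hal, Uma} black and {Rae, Yui, Viv, Mia, Zed} white. No edge joins two same-colored vertices, so the graph is bipartite.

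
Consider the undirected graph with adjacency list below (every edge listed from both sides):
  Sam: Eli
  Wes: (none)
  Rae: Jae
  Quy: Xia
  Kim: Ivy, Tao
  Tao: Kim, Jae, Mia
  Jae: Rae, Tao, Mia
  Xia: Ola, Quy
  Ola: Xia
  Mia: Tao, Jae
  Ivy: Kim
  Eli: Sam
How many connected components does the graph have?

Component: {Wes}
Component: {Sam, Eli}
Component: {Quy, Xia, Ola}
Component: {Rae, Kim, Tao, Jae, Mia, Ivy}

4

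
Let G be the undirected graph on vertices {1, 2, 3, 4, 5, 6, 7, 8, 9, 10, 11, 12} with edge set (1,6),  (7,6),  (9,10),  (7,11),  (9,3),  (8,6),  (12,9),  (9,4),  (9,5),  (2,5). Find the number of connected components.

Component: {1, 6, 7, 8, 11}
Component: {2, 3, 4, 5, 9, 10, 12}

2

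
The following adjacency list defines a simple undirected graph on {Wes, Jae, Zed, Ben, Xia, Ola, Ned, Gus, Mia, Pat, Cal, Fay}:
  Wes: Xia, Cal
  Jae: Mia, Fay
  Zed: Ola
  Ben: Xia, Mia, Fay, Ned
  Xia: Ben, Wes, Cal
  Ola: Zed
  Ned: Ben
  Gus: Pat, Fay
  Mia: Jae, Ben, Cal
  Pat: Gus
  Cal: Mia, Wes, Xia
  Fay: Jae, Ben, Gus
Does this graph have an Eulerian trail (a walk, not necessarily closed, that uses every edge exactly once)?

No

Degrees: Wes:2, Jae:2, Zed:1, Ben:4, Xia:3, Ola:1, Ned:1, Gus:2, Mia:3, Pat:1, Cal:3, Fay:3
Odd-degree vertices: Zed, Xia, Ola, Ned, Mia, Pat, Cal, Fay (8 total).
With 8 odd-degree vertices (more than two), no single trail can use every edge.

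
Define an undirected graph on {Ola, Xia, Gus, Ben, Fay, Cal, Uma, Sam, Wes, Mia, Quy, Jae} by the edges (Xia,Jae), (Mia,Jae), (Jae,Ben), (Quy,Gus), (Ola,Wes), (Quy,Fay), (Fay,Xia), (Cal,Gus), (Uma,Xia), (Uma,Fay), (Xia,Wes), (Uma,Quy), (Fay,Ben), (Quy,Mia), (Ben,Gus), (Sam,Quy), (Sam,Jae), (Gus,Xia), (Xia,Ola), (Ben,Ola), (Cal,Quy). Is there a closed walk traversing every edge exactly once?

No

Degrees: Ola:3, Xia:6, Gus:4, Ben:4, Fay:4, Cal:2, Uma:3, Sam:2, Wes:2, Mia:2, Quy:6, Jae:4
Ola, Uma have odd degree; an Eulerian circuit needs every degree to be even, so none exists.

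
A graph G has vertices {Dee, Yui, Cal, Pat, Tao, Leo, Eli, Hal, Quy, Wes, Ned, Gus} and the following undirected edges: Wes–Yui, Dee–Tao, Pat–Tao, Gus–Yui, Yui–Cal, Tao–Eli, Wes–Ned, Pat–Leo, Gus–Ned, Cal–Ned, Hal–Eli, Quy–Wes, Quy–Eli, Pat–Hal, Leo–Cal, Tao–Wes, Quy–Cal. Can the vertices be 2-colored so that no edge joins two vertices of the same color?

A valid 2-coloring puts {Yui, Tao, Leo, Hal, Quy, Ned} on one side and {Dee, Cal, Pat, Eli, Wes, Gus} on the other; every edge crosses between the two sides.

Yes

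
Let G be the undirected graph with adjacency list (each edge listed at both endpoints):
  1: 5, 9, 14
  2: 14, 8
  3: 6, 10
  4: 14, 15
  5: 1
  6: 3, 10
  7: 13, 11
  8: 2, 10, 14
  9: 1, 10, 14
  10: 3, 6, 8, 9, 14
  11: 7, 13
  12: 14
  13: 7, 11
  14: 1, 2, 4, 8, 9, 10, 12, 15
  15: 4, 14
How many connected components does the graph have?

2

Component: {7, 11, 13}
Component: {1, 2, 3, 4, 5, 6, 8, 9, 10, 12, 14, 15}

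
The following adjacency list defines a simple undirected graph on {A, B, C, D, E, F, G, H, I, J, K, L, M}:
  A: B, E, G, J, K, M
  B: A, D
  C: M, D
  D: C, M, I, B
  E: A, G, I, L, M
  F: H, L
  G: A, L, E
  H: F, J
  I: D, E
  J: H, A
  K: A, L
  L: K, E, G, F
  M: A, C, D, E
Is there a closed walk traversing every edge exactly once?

Degrees: A:6, B:2, C:2, D:4, E:5, F:2, G:3, H:2, I:2, J:2, K:2, L:4, M:4
E, G have odd degree; an Eulerian circuit needs every degree to be even, so none exists.

No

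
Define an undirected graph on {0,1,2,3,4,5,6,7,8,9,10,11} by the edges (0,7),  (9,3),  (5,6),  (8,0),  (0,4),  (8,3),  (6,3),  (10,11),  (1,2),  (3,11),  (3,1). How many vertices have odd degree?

Degrees: 0:3, 1:2, 2:1, 3:5, 4:1, 5:1, 6:2, 7:1, 8:2, 9:1, 10:1, 11:2
Odd-degree vertices: 0, 2, 3, 4, 5, 7, 9, 10.

8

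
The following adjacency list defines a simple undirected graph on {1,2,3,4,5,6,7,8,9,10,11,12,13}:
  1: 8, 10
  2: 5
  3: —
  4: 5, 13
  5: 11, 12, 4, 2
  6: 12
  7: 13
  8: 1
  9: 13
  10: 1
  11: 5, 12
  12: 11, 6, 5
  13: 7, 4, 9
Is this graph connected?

Component: {3}
Component: {1, 8, 10}
Component: {2, 4, 5, 6, 7, 9, 11, 12, 13}
There are 3 separate components, so the graph is not connected.

No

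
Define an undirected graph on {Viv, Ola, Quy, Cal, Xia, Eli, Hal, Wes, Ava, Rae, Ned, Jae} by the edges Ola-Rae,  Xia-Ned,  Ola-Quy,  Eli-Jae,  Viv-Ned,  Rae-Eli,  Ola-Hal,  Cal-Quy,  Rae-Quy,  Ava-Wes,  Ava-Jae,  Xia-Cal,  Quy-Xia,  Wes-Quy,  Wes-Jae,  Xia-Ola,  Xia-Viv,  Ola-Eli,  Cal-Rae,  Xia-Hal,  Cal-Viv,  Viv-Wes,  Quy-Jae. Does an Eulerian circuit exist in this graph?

Degrees: Viv:4, Ola:5, Quy:6, Cal:4, Xia:6, Eli:3, Hal:2, Wes:4, Ava:2, Rae:4, Ned:2, Jae:4
Vertices with odd degree: Ola, Eli. An Eulerian circuit requires all degrees even.

No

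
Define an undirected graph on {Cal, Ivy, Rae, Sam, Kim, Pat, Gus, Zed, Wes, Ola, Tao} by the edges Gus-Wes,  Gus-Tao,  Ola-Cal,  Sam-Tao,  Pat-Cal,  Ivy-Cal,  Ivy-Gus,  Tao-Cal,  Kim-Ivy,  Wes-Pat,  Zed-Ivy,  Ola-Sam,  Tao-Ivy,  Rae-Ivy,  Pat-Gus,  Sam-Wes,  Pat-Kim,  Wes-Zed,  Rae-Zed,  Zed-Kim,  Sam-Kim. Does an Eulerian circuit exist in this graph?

Yes

Degrees: Cal:4, Ivy:6, Rae:2, Sam:4, Kim:4, Pat:4, Gus:4, Zed:4, Wes:4, Ola:2, Tao:4
All degrees are even and the non-isolated vertices are connected — an Eulerian circuit exists.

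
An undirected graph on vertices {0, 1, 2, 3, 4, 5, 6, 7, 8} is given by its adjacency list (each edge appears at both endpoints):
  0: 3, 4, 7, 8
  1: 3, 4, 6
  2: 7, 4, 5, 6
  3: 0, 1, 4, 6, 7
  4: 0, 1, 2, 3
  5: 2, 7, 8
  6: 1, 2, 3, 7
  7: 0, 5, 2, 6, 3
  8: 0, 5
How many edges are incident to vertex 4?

Neighbors of 4: 0, 1, 2, 3.

4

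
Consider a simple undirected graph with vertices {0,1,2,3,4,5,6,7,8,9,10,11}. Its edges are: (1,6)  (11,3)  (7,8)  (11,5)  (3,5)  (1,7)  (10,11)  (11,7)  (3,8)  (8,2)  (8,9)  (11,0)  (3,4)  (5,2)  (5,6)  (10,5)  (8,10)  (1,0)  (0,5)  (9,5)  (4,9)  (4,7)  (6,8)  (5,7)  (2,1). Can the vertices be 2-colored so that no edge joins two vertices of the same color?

No

7-5-11-7 is an odd cycle (length 3), and a bipartite graph can contain only even cycles.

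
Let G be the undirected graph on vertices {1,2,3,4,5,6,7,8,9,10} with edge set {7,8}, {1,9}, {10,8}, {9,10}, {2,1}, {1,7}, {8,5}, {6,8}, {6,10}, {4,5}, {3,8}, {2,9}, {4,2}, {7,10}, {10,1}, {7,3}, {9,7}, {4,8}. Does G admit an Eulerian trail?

Degrees: 1:4, 2:3, 3:2, 4:3, 5:2, 6:2, 7:5, 8:6, 9:4, 10:5
Odd-degree vertices: 2, 4, 7, 10 (4 total).
With 4 odd-degree vertices (more than two), no single trail can use every edge.

No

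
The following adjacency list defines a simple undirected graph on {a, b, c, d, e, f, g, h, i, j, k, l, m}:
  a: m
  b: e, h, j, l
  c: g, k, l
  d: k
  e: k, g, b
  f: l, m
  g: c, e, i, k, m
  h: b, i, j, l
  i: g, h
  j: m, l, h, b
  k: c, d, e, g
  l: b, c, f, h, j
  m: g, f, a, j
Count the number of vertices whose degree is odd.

Degrees: a:1, b:4, c:3, d:1, e:3, f:2, g:5, h:4, i:2, j:4, k:4, l:5, m:4
Odd-degree vertices: a, c, d, e, g, l.

6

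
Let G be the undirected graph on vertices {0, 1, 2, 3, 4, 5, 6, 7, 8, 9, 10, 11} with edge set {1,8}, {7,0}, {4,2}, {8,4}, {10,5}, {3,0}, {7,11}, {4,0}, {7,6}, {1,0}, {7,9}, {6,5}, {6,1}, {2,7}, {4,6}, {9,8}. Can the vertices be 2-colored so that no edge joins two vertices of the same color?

The cycle 9-8-4-2-7-9 has length 5, which is odd, so the graph is not bipartite.

No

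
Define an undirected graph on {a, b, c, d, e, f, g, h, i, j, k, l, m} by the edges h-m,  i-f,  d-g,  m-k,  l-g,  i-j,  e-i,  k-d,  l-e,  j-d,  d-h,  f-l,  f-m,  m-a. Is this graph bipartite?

Color {b, c, d, i, l, m} black and {a, e, f, g, h, j, k} white. No edge joins two same-colored vertices, so the graph is bipartite.

Yes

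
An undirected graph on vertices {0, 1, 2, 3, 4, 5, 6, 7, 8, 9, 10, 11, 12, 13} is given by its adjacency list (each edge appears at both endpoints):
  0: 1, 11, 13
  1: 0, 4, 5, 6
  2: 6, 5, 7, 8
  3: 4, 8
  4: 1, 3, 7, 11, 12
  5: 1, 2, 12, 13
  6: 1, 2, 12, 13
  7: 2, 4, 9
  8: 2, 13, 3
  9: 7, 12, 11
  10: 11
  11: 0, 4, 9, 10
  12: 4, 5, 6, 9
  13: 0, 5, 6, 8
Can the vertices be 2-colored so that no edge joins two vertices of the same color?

No

12-9-7-2-5-12 is an odd cycle (length 5), and a bipartite graph can contain only even cycles.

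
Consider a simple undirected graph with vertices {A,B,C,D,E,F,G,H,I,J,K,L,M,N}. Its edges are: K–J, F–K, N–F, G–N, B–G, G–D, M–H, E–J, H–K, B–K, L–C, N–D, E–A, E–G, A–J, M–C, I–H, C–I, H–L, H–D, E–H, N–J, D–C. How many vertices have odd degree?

0

Degrees: A:2, B:2, C:4, D:4, E:4, F:2, G:4, H:6, I:2, J:4, K:4, L:2, M:2, N:4
Odd-degree vertices: none.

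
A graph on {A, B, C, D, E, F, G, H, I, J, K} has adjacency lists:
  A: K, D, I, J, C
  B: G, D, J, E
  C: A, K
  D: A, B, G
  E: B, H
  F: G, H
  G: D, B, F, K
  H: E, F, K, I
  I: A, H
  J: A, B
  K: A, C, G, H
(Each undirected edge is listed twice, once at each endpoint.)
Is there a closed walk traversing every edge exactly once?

No

Degrees: A:5, B:4, C:2, D:3, E:2, F:2, G:4, H:4, I:2, J:2, K:4
A, D have odd degree; an Eulerian circuit needs every degree to be even, so none exists.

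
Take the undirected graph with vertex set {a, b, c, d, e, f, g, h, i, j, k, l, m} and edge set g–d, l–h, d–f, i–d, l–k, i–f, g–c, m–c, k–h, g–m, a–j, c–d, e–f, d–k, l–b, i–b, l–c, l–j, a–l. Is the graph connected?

Yes

Starting from a and exploring outward reaches every vertex (a, l, j, h, b, c, k, i, g, m, d, f, e); the graph is connected.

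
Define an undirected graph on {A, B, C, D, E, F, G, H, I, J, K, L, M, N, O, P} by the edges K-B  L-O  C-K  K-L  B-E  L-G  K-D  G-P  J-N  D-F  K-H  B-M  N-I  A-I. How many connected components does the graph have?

2

Component: {A, I, J, N}
Component: {B, C, D, E, F, G, H, K, L, M, O, P}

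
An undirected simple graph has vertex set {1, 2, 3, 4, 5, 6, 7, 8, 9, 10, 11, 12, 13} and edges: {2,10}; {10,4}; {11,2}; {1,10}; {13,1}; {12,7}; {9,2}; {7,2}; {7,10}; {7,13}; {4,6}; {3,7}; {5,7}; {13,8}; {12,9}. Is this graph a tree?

The graph has 13 vertices and 15 edges.
Connected but with 15 > 12 edges, so it has a cycle and is not a tree.

No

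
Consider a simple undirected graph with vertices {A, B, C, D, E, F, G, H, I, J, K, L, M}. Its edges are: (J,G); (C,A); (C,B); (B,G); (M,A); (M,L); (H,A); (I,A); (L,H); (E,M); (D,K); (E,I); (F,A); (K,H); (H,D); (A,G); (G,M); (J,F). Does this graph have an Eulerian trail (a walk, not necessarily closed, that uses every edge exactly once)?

Degrees: A:6, B:2, C:2, D:2, E:2, F:2, G:4, H:4, I:2, J:2, K:2, L:2, M:4
Odd-degree vertices: none (0 total).
The non-isolated vertices are connected and exactly 0 have odd degree, so an Eulerian trail exists.

Yes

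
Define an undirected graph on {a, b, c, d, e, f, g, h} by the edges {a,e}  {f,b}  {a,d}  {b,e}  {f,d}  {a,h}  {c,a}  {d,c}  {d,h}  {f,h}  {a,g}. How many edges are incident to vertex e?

Neighbors of e: a, b.

2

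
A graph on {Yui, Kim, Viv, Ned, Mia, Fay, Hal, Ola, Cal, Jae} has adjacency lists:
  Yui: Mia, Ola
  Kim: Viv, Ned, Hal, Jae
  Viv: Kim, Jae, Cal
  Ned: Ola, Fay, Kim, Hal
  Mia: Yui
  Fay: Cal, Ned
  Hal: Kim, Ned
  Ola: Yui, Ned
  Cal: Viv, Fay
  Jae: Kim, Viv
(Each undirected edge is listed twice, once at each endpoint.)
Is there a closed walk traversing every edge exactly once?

No

Degrees: Yui:2, Kim:4, Viv:3, Ned:4, Mia:1, Fay:2, Hal:2, Ola:2, Cal:2, Jae:2
Vertices with odd degree: Viv, Mia. An Eulerian circuit requires all degrees even.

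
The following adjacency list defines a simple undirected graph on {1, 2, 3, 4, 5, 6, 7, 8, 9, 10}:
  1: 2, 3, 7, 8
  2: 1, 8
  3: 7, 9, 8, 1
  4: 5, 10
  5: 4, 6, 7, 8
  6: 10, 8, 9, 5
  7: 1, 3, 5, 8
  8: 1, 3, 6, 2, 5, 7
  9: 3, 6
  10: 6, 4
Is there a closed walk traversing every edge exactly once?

Yes

Degrees: 1:4, 2:2, 3:4, 4:2, 5:4, 6:4, 7:4, 8:6, 9:2, 10:2
Every vertex has even degree and the edges form a single connected piece, so an Eulerian circuit exists.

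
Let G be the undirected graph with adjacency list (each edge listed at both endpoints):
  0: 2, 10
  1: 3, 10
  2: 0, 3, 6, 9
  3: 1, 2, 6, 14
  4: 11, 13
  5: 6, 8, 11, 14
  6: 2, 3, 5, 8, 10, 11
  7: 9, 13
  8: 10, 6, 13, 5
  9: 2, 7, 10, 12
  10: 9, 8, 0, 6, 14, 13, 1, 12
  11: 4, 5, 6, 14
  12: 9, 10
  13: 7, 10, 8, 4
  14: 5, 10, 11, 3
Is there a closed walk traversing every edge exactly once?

Degrees: 0:2, 1:2, 2:4, 3:4, 4:2, 5:4, 6:6, 7:2, 8:4, 9:4, 10:8, 11:4, 12:2, 13:4, 14:4
Every vertex has even degree and the edges form a single connected piece, so an Eulerian circuit exists.

Yes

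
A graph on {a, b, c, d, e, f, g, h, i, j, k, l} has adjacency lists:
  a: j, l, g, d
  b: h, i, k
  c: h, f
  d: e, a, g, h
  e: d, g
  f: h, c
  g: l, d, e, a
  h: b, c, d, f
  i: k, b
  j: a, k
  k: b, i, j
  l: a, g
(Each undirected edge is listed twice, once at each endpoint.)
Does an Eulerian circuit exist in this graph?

Degrees: a:4, b:3, c:2, d:4, e:2, f:2, g:4, h:4, i:2, j:2, k:3, l:2
Vertices with odd degree: b, k. An Eulerian circuit requires all degrees even.

No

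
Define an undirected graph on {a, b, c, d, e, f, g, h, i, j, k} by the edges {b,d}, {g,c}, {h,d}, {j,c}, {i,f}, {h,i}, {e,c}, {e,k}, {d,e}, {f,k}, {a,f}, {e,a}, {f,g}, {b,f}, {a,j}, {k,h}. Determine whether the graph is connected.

A breadth-first search from a visits a, e, j, f, c, k, d, b, i, g, h — all 11 vertices — so the graph is connected.

Yes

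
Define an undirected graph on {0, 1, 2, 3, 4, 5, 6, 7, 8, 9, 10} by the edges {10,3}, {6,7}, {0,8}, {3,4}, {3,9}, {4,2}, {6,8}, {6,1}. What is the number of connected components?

3

Component: {5}
Component: {0, 1, 6, 7, 8}
Component: {2, 3, 4, 9, 10}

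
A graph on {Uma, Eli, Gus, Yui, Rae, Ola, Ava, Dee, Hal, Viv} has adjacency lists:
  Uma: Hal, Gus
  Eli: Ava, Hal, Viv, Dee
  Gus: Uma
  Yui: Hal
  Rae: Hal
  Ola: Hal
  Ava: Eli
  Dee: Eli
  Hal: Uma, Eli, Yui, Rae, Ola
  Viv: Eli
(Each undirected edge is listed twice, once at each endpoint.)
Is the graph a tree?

The graph has 10 vertices and 9 edges.
It is connected with exactly 9 edges, hence acyclic — it is a tree.

Yes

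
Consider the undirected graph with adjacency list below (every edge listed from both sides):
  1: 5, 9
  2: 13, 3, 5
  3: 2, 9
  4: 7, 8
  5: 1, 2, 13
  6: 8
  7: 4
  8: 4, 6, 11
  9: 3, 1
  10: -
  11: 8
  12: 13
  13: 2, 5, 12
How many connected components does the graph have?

3

Component: {10}
Component: {4, 6, 7, 8, 11}
Component: {1, 2, 3, 5, 9, 12, 13}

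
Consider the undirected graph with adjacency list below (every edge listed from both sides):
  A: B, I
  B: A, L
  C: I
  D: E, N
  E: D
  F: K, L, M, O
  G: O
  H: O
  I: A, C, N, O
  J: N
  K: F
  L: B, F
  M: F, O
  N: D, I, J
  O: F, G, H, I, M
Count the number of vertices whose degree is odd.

8

Degrees: A:2, B:2, C:1, D:2, E:1, F:4, G:1, H:1, I:4, J:1, K:1, L:2, M:2, N:3, O:5
Odd-degree vertices: C, E, G, H, J, K, N, O.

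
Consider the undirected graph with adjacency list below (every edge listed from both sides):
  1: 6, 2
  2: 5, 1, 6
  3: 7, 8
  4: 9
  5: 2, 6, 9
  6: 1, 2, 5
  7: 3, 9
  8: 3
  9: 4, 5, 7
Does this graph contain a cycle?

The graph has 9 vertices, 10 edges, and 1 connected component.
One cycle is 2-5-6-2.

Yes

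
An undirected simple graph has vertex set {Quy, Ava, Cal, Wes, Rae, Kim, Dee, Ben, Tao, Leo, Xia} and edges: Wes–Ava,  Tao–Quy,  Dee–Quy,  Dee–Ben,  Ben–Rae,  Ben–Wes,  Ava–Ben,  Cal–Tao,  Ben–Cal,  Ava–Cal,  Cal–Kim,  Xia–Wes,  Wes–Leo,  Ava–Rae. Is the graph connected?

Yes

A breadth-first search from Quy visits Quy, Dee, Tao, Ben, Cal, Rae, Wes, Ava, Kim, Xia, Leo — all 11 vertices — so the graph is connected.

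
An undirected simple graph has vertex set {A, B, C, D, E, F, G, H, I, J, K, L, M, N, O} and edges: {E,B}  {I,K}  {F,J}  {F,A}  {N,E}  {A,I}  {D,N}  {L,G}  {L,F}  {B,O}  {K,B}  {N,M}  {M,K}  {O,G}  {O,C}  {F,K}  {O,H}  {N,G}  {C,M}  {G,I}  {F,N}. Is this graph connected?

A breadth-first search from A visits A, F, I, K, J, L, N, G, M, B, D, E, O, C, H — all 15 vertices — so the graph is connected.

Yes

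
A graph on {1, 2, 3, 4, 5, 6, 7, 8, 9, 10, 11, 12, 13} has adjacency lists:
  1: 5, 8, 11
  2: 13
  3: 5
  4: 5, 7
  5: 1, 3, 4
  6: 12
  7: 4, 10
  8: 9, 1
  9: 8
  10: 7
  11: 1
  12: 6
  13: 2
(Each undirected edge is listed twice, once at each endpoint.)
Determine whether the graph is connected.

No

Component: {2, 13}
Component: {6, 12}
Component: {1, 3, 4, 5, 7, 8, 9, 10, 11}
No edge joins these 3 groups, so the graph is disconnected.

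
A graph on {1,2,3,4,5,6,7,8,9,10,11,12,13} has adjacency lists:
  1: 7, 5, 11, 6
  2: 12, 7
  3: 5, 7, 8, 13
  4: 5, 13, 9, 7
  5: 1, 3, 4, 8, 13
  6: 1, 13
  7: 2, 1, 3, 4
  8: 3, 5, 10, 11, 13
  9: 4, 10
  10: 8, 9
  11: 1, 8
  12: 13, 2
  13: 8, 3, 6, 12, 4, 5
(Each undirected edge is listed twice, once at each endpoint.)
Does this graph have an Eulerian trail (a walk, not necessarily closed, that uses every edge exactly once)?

Degrees: 1:4, 2:2, 3:4, 4:4, 5:5, 6:2, 7:4, 8:5, 9:2, 10:2, 11:2, 12:2, 13:6
Odd-degree vertices: 5, 8 (2 total).
With 2 odd-degree vertices and all edges in one connected piece, an Eulerian trail exists (from 5 to 8).

Yes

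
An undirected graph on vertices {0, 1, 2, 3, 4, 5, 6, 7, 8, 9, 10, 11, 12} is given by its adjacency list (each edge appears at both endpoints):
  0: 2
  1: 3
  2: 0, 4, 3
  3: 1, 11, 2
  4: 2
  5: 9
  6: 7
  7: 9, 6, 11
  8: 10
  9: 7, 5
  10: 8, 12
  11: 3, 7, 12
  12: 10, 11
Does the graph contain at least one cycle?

No

The graph has 13 vertices, 12 edges, and 1 connected component.
Since 12 = 13 - 1, the graph is a forest and contains no cycle.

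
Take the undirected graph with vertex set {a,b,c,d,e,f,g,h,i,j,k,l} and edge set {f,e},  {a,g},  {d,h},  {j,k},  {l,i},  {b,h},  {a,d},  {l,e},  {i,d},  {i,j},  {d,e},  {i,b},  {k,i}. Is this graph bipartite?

No

j-k-i-j is an odd cycle (length 3), and a bipartite graph can contain only even cycles.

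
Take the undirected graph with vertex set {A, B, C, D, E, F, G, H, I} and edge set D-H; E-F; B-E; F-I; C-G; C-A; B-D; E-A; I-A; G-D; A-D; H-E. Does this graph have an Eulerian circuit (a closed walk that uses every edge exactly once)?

Degrees: A:4, B:2, C:2, D:4, E:4, F:2, G:2, H:2, I:2
Every vertex has even degree and the edges form a single connected piece, so an Eulerian circuit exists.

Yes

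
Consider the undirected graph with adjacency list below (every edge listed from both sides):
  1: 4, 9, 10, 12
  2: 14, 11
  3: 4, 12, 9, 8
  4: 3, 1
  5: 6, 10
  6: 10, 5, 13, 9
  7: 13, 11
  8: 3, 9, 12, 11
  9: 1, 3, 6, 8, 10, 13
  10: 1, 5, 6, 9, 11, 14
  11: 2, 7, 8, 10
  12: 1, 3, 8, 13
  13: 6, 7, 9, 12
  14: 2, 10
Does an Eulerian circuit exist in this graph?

Yes

Degrees: 1:4, 2:2, 3:4, 4:2, 5:2, 6:4, 7:2, 8:4, 9:6, 10:6, 11:4, 12:4, 13:4, 14:2
Every vertex has even degree and the edges form a single connected piece, so an Eulerian circuit exists.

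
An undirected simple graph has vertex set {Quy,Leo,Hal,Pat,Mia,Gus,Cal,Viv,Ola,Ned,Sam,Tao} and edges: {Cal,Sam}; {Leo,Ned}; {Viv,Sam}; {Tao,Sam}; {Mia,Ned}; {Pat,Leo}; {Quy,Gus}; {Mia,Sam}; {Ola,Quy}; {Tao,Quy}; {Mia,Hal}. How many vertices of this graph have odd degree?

Degrees: Quy:3, Leo:2, Hal:1, Pat:1, Mia:3, Gus:1, Cal:1, Viv:1, Ola:1, Ned:2, Sam:4, Tao:2
Odd-degree vertices: Quy, Hal, Pat, Mia, Gus, Cal, Viv, Ola.

8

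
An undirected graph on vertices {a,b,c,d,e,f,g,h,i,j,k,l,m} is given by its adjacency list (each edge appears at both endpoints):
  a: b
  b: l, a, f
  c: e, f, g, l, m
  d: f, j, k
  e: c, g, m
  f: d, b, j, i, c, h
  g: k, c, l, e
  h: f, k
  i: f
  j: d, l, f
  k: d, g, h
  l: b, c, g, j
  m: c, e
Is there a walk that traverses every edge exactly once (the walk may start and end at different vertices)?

Degrees: a:1, b:3, c:5, d:3, e:3, f:6, g:4, h:2, i:1, j:3, k:3, l:4, m:2
Odd-degree vertices: a, b, c, d, e, i, j, k (8 total).
An Eulerian trail requires 0 or 2 odd-degree vertices; here there are 8.

No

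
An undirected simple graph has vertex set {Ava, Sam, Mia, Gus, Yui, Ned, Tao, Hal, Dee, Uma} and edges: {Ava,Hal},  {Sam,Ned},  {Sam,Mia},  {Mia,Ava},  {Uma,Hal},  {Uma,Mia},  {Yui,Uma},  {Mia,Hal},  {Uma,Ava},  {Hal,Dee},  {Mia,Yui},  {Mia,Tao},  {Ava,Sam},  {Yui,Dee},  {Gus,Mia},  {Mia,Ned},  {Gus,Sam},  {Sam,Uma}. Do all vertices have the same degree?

No

Degrees: Ava:4, Sam:5, Mia:8, Gus:2, Yui:3, Ned:2, Tao:1, Hal:4, Dee:2, Uma:5
Degrees are not all equal (e.g. deg(Tao)=1 but deg(Mia)=8); not regular.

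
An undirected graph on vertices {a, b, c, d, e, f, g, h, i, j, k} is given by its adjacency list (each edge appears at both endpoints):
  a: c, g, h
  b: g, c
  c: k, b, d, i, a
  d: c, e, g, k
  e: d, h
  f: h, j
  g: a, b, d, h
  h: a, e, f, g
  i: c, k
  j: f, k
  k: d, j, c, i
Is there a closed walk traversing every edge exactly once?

Degrees: a:3, b:2, c:5, d:4, e:2, f:2, g:4, h:4, i:2, j:2, k:4
Vertices with odd degree: a, c. An Eulerian circuit requires all degrees even.

No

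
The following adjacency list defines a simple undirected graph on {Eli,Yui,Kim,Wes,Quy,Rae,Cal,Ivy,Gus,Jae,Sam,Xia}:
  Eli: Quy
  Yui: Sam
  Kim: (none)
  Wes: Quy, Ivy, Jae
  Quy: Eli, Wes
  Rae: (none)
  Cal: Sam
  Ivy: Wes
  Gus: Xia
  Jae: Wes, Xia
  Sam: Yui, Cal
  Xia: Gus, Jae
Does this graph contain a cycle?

No

The graph has 12 vertices, 8 edges, and 4 connected components.
A forest on 12 vertices with 4 components has exactly 8 edges, which matches — so no cycle.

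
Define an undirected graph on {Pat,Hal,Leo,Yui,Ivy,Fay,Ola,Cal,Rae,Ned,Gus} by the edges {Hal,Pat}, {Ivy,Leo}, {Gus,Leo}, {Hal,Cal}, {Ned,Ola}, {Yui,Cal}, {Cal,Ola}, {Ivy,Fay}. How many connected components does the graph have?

Component: {Rae}
Component: {Leo, Ivy, Fay, Gus}
Component: {Pat, Hal, Yui, Ola, Cal, Ned}

3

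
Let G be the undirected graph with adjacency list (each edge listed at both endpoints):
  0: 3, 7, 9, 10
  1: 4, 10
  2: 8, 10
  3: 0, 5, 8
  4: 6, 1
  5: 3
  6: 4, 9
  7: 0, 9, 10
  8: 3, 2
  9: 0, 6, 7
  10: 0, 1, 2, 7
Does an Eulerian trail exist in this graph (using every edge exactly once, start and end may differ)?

Degrees: 0:4, 1:2, 2:2, 3:3, 4:2, 5:1, 6:2, 7:3, 8:2, 9:3, 10:4
Odd-degree vertices: 3, 5, 7, 9 (4 total).
With 4 odd-degree vertices (more than two), no single trail can use every edge.

No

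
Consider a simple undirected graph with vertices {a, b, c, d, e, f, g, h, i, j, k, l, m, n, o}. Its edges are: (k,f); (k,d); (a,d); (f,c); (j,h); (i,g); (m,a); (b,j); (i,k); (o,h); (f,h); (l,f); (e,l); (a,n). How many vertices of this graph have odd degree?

Degrees: a:3, b:1, c:1, d:2, e:1, f:4, g:1, h:3, i:2, j:2, k:3, l:2, m:1, n:1, o:1
Odd-degree vertices: a, b, c, e, g, h, k, m, n, o.

10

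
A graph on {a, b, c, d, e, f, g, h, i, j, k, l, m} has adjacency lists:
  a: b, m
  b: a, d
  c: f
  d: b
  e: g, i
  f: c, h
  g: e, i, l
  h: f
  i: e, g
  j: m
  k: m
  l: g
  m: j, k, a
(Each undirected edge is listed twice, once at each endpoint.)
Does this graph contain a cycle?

Yes

The graph has 13 vertices, 11 edges, and 3 connected components.
Since 11 > 13 - 3, a cycle must exist; for instance e-i-g-e.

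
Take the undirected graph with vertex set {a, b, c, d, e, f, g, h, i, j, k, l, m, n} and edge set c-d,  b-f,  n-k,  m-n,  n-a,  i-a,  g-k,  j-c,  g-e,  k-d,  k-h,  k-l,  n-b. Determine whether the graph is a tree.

Yes

The graph has 14 vertices and 13 edges.
It is connected with exactly 13 edges, hence acyclic — it is a tree.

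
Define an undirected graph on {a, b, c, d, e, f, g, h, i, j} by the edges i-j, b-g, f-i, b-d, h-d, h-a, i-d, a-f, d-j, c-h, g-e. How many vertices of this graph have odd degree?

4

Degrees: a:2, b:2, c:1, d:4, e:1, f:2, g:2, h:3, i:3, j:2
Odd-degree vertices: c, e, h, i.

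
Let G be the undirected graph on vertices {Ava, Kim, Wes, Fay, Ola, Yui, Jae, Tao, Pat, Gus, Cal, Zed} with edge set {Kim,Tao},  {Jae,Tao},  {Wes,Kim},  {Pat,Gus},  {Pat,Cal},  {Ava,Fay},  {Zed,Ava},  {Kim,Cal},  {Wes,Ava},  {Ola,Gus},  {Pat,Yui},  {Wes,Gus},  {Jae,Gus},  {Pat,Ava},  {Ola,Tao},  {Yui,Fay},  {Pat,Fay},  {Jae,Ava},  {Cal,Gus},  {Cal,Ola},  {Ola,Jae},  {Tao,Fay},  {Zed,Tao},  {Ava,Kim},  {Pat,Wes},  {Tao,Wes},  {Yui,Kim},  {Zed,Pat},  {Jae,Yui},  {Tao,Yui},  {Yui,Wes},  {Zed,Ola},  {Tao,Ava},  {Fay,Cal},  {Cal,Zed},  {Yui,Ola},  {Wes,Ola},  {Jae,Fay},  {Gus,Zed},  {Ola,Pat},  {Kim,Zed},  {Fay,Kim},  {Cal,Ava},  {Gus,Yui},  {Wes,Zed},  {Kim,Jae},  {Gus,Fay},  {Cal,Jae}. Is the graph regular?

Yes

Degrees: Ava:8, Kim:8, Wes:8, Fay:8, Ola:8, Yui:8, Jae:8, Tao:8, Pat:8, Gus:8, Cal:8, Zed:8
Every vertex has degree 8, so the graph is 8-regular.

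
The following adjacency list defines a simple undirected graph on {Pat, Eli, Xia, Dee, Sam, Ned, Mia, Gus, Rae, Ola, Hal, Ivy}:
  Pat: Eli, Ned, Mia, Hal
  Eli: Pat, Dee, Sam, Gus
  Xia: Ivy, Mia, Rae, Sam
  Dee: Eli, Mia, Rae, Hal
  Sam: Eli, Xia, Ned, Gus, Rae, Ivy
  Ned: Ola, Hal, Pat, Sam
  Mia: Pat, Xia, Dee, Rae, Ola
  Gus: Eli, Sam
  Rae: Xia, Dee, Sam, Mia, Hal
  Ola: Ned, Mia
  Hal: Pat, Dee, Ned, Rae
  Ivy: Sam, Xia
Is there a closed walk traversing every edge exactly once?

No

Degrees: Pat:4, Eli:4, Xia:4, Dee:4, Sam:6, Ned:4, Mia:5, Gus:2, Rae:5, Ola:2, Hal:4, Ivy:2
Mia, Rae have odd degree; an Eulerian circuit needs every degree to be even, so none exists.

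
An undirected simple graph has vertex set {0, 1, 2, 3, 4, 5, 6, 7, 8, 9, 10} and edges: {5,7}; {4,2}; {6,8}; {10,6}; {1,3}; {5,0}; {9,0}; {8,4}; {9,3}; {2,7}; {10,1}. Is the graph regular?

Degrees: 0:2, 1:2, 2:2, 3:2, 4:2, 5:2, 6:2, 7:2, 8:2, 9:2, 10:2
All degrees equal 2; the graph is regular.

Yes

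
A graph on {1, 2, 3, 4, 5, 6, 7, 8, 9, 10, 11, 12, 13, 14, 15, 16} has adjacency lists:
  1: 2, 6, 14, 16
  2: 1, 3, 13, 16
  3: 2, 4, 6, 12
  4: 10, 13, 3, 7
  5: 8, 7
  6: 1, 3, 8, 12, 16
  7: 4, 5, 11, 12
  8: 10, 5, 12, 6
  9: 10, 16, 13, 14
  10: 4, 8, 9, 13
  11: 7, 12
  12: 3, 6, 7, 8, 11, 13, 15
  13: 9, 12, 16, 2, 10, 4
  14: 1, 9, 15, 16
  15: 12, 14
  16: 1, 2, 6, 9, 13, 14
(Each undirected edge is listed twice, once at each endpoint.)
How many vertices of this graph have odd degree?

Degrees: 1:4, 2:4, 3:4, 4:4, 5:2, 6:5, 7:4, 8:4, 9:4, 10:4, 11:2, 12:7, 13:6, 14:4, 15:2, 16:6
Odd-degree vertices: 6, 12.

2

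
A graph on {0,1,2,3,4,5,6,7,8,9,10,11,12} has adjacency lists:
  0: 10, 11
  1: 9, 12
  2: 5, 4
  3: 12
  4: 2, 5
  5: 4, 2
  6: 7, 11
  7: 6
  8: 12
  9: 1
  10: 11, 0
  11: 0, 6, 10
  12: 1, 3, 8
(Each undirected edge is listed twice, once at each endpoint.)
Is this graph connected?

No

Component: {2, 4, 5}
Component: {0, 6, 7, 10, 11}
Component: {1, 3, 8, 9, 12}
There are 3 separate components, so the graph is not connected.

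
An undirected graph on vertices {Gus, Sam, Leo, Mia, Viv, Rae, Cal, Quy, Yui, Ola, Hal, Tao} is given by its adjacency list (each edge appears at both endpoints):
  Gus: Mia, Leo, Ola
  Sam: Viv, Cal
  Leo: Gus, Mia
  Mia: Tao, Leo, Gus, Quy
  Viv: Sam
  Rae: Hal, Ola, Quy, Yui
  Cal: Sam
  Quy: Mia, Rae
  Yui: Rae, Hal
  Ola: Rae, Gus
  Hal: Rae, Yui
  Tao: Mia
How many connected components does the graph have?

2

Component: {Sam, Viv, Cal}
Component: {Gus, Leo, Mia, Rae, Quy, Yui, Ola, Hal, Tao}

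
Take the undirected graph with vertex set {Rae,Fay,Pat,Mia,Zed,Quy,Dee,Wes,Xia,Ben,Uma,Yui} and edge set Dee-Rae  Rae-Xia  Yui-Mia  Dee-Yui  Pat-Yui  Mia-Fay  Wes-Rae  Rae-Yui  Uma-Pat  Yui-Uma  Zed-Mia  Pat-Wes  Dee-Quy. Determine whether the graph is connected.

No

Component: {Ben}
Component: {Rae, Fay, Pat, Mia, Zed, Quy, Dee, Wes, Xia, Uma, Yui}
No edge joins these 2 groups, so the graph is disconnected.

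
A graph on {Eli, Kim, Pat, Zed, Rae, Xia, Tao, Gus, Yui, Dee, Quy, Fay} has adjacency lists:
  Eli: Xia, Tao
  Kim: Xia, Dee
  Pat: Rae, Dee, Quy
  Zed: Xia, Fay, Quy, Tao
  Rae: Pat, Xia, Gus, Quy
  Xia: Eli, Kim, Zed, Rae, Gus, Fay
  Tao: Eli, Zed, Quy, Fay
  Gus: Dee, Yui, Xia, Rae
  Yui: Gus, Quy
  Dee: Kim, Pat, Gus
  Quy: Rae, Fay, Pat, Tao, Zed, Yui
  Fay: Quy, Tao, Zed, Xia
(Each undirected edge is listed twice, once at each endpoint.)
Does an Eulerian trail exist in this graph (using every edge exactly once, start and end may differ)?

Yes

Degrees: Eli:2, Kim:2, Pat:3, Zed:4, Rae:4, Xia:6, Tao:4, Gus:4, Yui:2, Dee:3, Quy:6, Fay:4
Odd-degree vertices: Pat, Dee (2 total).
With 2 odd-degree vertices and all edges in one connected piece, an Eulerian trail exists (from Pat to Dee).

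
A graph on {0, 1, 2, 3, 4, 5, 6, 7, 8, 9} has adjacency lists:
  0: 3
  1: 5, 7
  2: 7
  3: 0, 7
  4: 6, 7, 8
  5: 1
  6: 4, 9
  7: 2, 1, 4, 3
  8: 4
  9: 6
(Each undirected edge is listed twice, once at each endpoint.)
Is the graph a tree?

The graph has 10 vertices and 9 edges.
It is connected with exactly 9 edges, hence acyclic — it is a tree.

Yes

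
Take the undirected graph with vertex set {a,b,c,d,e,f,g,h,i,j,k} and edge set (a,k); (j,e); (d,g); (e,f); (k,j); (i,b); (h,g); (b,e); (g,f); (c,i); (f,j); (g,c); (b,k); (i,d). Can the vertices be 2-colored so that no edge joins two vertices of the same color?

No

e-f-j-e is an odd cycle (length 3), and a bipartite graph can contain only even cycles.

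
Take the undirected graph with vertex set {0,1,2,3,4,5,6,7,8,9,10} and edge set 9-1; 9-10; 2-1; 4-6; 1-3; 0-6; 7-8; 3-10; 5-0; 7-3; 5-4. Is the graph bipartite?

Yes

Color {2, 3, 5, 6, 8, 9} black and {0, 1, 4, 7, 10} white. No edge joins two same-colored vertices, so the graph is bipartite.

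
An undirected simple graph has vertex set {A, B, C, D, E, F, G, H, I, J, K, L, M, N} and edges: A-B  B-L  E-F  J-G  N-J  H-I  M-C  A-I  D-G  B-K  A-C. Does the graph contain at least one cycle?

|V| = 14, |E| = 11, number of components = 3.
Since 11 = 14 - 3, the graph is a forest and contains no cycle.

No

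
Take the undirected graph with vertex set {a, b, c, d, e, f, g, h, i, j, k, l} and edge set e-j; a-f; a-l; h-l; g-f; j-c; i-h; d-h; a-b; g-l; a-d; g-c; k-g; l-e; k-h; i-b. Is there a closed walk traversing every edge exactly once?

Degrees: a:4, b:2, c:2, d:2, e:2, f:2, g:4, h:4, i:2, j:2, k:2, l:4
All degrees are even and the non-isolated vertices are connected — an Eulerian circuit exists.

Yes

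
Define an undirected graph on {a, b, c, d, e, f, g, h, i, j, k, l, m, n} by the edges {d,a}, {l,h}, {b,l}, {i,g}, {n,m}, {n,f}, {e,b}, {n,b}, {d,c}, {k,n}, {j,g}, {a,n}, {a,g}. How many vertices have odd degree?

12

Degrees: a:3, b:3, c:1, d:2, e:1, f:1, g:3, h:1, i:1, j:1, k:1, l:2, m:1, n:5
Odd-degree vertices: a, b, c, e, f, g, h, i, j, k, m, n.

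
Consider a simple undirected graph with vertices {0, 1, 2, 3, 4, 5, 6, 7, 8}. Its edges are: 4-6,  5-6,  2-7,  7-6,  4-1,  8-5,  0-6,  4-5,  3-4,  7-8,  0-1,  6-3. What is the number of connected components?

Component: {0, 1, 2, 3, 4, 5, 6, 7, 8}

1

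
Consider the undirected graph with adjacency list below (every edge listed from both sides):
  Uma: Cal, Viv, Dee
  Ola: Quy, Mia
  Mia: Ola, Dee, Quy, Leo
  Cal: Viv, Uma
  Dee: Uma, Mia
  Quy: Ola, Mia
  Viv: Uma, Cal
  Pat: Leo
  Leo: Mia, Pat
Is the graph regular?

No

Degrees: Uma:3, Ola:2, Mia:4, Cal:2, Dee:2, Quy:2, Viv:2, Pat:1, Leo:2
Degrees are not all equal (e.g. deg(Pat)=1 but deg(Mia)=4); not regular.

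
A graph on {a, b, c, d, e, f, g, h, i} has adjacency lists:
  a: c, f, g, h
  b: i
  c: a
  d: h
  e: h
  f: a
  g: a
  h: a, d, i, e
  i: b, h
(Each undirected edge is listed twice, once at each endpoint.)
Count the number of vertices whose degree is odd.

6

Degrees: a:4, b:1, c:1, d:1, e:1, f:1, g:1, h:4, i:2
Odd-degree vertices: b, c, d, e, f, g.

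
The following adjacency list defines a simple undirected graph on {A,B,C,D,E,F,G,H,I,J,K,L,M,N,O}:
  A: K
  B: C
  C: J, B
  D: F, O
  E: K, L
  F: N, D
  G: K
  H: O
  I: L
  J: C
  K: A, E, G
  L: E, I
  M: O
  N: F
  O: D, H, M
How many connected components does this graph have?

Component: {B, C, J}
Component: {A, E, G, I, K, L}
Component: {D, F, H, M, N, O}

3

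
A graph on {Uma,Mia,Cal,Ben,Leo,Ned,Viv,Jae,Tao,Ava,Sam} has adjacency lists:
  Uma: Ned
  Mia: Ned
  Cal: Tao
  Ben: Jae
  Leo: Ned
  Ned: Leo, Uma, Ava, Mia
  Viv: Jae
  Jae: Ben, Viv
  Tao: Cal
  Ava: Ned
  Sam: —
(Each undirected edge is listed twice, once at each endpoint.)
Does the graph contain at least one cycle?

|V| = 11, |E| = 7, number of components = 4.
Since 7 = 11 - 4, the graph is a forest and contains no cycle.

No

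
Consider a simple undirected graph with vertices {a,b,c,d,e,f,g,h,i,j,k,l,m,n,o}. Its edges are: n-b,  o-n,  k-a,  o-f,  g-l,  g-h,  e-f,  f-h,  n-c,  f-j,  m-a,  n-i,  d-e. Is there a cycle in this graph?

|V| = 15, |E| = 13, number of components = 2.
Since 13 = 15 - 2, the graph is a forest and contains no cycle.

No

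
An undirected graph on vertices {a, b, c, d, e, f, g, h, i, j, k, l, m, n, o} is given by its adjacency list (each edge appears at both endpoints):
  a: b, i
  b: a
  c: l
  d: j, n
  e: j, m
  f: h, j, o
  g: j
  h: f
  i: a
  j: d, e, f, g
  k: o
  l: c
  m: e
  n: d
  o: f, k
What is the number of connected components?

Component: {c, l}
Component: {a, b, i}
Component: {d, e, f, g, h, j, k, m, n, o}

3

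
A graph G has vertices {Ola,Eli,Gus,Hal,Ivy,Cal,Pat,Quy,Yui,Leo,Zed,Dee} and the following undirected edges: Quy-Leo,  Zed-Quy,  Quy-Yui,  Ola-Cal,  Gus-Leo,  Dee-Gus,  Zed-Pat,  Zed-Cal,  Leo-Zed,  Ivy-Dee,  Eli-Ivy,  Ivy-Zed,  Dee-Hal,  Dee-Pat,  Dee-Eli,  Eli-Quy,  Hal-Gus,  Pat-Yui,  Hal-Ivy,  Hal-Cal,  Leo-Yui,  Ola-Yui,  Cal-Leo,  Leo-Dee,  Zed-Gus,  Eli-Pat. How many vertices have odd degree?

Degrees: Ola:2, Eli:4, Gus:4, Hal:4, Ivy:4, Cal:4, Pat:4, Quy:4, Yui:4, Leo:6, Zed:6, Dee:6
Odd-degree vertices: none.

0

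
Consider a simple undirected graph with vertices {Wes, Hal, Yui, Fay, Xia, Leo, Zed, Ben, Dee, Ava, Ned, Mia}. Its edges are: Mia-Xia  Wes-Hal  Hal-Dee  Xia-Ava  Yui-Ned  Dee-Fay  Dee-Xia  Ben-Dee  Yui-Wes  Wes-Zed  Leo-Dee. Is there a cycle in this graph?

|V| = 12, |E| = 11, number of components = 1.
A forest on 12 vertices with 1 component has exactly 11 edges, which matches — so no cycle.

No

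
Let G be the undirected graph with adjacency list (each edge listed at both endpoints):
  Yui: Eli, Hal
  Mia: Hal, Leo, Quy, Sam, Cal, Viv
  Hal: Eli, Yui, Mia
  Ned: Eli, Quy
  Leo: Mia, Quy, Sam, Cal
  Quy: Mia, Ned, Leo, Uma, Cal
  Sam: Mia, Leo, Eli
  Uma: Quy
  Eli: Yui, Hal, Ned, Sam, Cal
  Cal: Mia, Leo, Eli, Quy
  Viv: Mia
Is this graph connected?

Yes

A breadth-first search from Yui visits Yui, Eli, Hal, Cal, Ned, Sam, Mia, Leo, Quy, Viv, Uma — all 11 vertices — so the graph is connected.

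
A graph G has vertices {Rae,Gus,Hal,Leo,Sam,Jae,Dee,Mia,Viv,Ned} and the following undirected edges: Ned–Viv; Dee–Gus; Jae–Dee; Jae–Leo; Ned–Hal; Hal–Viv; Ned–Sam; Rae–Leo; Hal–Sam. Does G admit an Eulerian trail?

No

Degrees: Rae:1, Gus:1, Hal:3, Leo:2, Sam:2, Jae:2, Dee:2, Mia:0, Viv:2, Ned:3
Odd-degree vertices: Rae, Gus, Hal, Ned (4 total).
An Eulerian trail requires 0 or 2 odd-degree vertices; here there are 4.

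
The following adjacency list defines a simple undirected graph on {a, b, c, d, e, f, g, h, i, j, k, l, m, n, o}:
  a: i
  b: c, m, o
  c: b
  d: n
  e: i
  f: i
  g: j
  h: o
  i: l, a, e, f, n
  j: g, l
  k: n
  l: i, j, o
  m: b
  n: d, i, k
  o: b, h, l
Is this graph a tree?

The graph has 15 vertices and 14 edges.
It is connected with exactly 14 edges, hence acyclic — it is a tree.

Yes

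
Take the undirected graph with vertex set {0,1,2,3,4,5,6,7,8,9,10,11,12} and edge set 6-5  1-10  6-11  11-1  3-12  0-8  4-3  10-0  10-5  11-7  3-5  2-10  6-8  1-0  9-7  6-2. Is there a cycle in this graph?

|V| = 13, |E| = 16, number of components = 1.
One cycle is 6-5-10-2-6.

Yes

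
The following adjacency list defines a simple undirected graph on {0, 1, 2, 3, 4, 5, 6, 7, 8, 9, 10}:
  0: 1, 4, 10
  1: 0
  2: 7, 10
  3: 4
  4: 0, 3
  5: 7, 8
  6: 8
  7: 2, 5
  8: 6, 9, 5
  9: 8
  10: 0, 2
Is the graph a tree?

Yes

|V| = 11, |E| = 10.
It is connected with exactly 10 edges, hence acyclic — it is a tree.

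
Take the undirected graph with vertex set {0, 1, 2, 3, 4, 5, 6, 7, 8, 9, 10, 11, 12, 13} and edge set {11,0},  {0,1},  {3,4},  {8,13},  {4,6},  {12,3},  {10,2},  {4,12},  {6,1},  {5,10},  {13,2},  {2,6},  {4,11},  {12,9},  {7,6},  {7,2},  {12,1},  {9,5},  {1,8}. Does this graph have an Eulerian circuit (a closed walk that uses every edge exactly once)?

Yes

Degrees: 0:2, 1:4, 2:4, 3:2, 4:4, 5:2, 6:4, 7:2, 8:2, 9:2, 10:2, 11:2, 12:4, 13:2
All degrees are even and the non-isolated vertices are connected — an Eulerian circuit exists.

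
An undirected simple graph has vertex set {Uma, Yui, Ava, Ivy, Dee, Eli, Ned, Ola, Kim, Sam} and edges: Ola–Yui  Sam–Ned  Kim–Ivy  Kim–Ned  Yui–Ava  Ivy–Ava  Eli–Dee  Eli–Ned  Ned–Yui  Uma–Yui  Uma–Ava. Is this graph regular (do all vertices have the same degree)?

No

Degrees: Uma:2, Yui:4, Ava:3, Ivy:2, Dee:1, Eli:2, Ned:4, Ola:1, Kim:2, Sam:1
Vertex Dee has degree 1 while Yui has degree 4, so the graph is not regular.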